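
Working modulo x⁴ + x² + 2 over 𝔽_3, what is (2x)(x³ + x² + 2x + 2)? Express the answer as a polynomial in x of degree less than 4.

2x^3 + 2x^2 + x + 2

Multiply in 𝔽_3[x]: (2x)·(x³ + x² + 2x + 2) = 2x⁴ + 2x³ + x² + x.
Reduce using x⁴ ≡ 2x² + 1 (mod x⁴ + x² + 2).
Reduced: 2x³ + 2x² + x + 2.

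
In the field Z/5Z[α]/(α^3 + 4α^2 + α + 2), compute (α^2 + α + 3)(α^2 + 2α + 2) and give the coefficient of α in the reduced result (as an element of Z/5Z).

2

Multiply in Z/5Z[α]: (α^2 + α + 3)·(α^2 + 2α + 2) = α^4 + 3α^3 + 2α^2 + 3α + 1.
Reduce using α^3 ≡ α^2 + 4α + 3 (mod α^3 + 4α^2 + α + 2).
Reduced: 2α + 3.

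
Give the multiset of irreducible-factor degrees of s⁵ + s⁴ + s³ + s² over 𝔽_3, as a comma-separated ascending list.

1, 1, 1, 2

Write h(s) = s⁵ + s⁴ + s³ + s².
Roots in 𝔽_3: h(0) = 0 → root; h(1) = 1; h(2) = 0 → root.
Linear factors from roots: (s), (s + 1).
Complete factorization: h(s) = (s + 1)·(s)^2·(s² + 1).
Factor degrees with multiplicity: 1 + 1 + 1 + 2 = 5.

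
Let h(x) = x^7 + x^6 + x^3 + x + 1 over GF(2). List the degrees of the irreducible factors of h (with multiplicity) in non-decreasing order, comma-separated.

7

Roots in GF(2): h(0) = 1; h(1) = 1.
Complete factorization: h(x) = (x^7 + x^6 + x^3 + x + 1).
Factor degrees with multiplicity: 7 = 7.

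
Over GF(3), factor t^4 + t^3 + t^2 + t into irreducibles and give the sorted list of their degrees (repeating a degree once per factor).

Write f(t) = t^4 + t^3 + t^2 + t.
Roots in GF(3): f(0) = 0 → root; f(1) = 1; f(2) = 0 → root.
Linear factors from roots: (t), (t + 1).
Complete factorization: f(t) = (t)·(t + 1)·(t^2 + 1).
Factor degrees with multiplicity: 1 + 1 + 2 = 4.

1, 1, 2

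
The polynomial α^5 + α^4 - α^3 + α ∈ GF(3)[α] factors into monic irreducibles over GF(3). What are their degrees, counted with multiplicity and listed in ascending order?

Write h(α) = α^5 + α^4 - α^3 + α.
Roots in GF(3): h(0) = 0 → root; h(1) = 2; h(2) = 0 → root.
Linear factors from roots: (α), (α + 1).
Complete factorization: h(α) = (α)·(α + 1)·(α^3 - α + 1).
Factor degrees with multiplicity: 1 + 1 + 3 = 5.

1, 1, 3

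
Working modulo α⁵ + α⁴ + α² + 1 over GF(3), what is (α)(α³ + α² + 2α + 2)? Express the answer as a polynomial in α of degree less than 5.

α^4 + α^3 + 2α^2 + 2α

Multiply in GF(3)[α]: (α)·(α³ + α² + 2α + 2) = α⁴ + α³ + 2α² + 2α.
Reduced: α⁴ + α³ + 2α² + 2α.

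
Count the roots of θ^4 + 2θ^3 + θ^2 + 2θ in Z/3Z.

2

Write h(θ) = θ^4 + 2θ^3 + θ^2 + 2θ.
Evaluate at each of the 3 elements of Z/3Z:
h(0) = 0 → root; h(1) = 0 → root; h(2) = 1.
Roots: {0, 1}.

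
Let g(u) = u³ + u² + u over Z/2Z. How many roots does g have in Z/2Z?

1

Evaluate at each of the 2 elements of Z/2Z:
g(0) = 0 → root; g(1) = 1.
Roots: {0}.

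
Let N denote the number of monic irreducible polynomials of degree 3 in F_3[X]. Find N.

8

By the necklace-counting formula, N_3(3) = (1/3) Σ_{d|3} μ(3/d)·3^d.
Divisors of 3: 1, 3; μ(3/d) for each: -1, 1.
Σ = − 3^1 + 3^3 = 24.
N = 24/3 = 8.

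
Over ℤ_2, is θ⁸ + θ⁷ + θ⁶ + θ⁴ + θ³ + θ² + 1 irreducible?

Write g(θ) = θ⁸ + θ⁷ + θ⁶ + θ⁴ + θ³ + θ² + 1.
Check for roots in ℤ_2: g(0) = 1; g(1) = 1.
No roots, so no linear factors.
Monic irreducibles of degree 2 over GF(2): θ² + θ + 1.
None of them divide g (all give nonzero remainder).
Monic irreducibles of degree 3 over GF(2): θ³ + θ + 1, θ³ + θ² + 1.
None of them divide g (all give nonzero remainder).
Monic irreducibles of degree 4 over GF(2): θ⁴ + θ + 1, θ⁴ + θ³ + 1, θ⁴ + θ³ + θ² + θ + 1.
None of them divide g (all give nonzero remainder).
No irreducible factor of degree ≤ 4 exists, so g is irreducible over GF(2).

Yes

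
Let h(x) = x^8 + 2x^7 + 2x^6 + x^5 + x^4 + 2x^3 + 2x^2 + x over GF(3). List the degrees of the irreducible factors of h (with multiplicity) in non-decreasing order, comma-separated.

1, 1, 1, 1, 2, 2

Roots in GF(3): h(0) = 0 → root; h(1) = 0 → root; h(2) = 0 → root.
Linear factors from roots: (x), (x + 2), (x + 1).
Complete factorization: h(x) = (x)·(x + 1)·(x + 2)^2·(x^2 + x + 2)·(x^2 + 2x + 2).
Factor degrees with multiplicity: 1 + 1 + 1 + 1 + 2 + 2 = 8.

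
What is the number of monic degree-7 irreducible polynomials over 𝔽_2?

18

x^(2^7) − x is the product of all monic irreducibles of degree dividing 7; Möbius inversion gives N = (1/7) Σ μ(7/d)·2^d.
Divisors of 7: 1, 7; μ(7/d) for each: -1, 1.
Σ = − 2^1 + 2^7 = 126.
N = 126/7 = 18.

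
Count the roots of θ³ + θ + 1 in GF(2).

Write h(θ) = θ³ + θ + 1.
Evaluate at each of the 2 elements of GF(2):
h(0) = 1; h(1) = 1.
No element is a root.

0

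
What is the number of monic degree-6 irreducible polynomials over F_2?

9

Gauss's count: N_{2}(6) = (1/6) Σ_{d|6} μ(6/d)·2^d.
Divisors of 6: 1, 2, 3, 6; μ(6/d) for each: 1, -1, -1, 1.
Σ = 2^1 − 2^2 − 2^3 + 2^6 = 54.
N = 54/6 = 9.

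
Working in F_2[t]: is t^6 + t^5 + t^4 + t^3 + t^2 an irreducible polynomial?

Write h(t) = t^6 + t^5 + t^4 + t^3 + t^2.
Check for roots in F_2: h(0) = 0 → root; h(1) = 1.
h(0) = 0, so (t) divides h(t); h is reducible.

No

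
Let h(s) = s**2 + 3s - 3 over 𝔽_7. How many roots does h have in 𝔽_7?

Evaluate at each of the 7 elements of 𝔽_7:
h(0) = 4; h(1) = 1; h(2) = 0 → root; h(3) = 1; h(4) = 4; h(5) = 2; h(6) = 2.
Roots: {2}.

1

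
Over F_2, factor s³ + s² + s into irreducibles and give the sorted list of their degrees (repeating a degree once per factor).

Write g(s) = s³ + s² + s.
Roots in F_2: g(0) = 0 → root; g(1) = 1.
Linear factors from roots: (s).
Complete factorization: g(s) = (s)·(s² + s + 1).
Factor degrees with multiplicity: 1 + 2 = 3.

1, 2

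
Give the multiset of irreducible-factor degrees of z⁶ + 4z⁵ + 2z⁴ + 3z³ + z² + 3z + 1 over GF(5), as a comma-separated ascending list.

Write g(z) = z⁶ + 4z⁵ + 2z⁴ + 3z³ + z² + 3z + 1.
Roots in GF(5): g(0) = 1; g(1) = 0 → root; g(2) = 4; g(3) = 3; g(4) = 0 → root.
Linear factors from roots: (z + 4), (z + 1).
Complete factorization: g(z) = (z + 1)·(z + 4)·(z² + z + 1)·(z² + 3z + 4).
Factor degrees with multiplicity: 1 + 1 + 2 + 2 = 6.

1, 1, 2, 2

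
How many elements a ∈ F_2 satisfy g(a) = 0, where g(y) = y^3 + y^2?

2

Evaluate at each of the 2 elements of F_2:
g(0) = 0 → root; g(1) = 0 → root.
Roots: {0, 1}.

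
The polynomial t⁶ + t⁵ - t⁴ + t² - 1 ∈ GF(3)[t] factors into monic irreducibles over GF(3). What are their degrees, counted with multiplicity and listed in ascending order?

Write g(t) = t⁶ + t⁵ - t⁴ + t² - 1.
Roots in GF(3): g(0) = 2; g(1) = 1; g(2) = 2.
Complete factorization: g(t) = (t⁶ + t⁵ - t⁴ + t² - 1).
Factor degrees with multiplicity: 6 = 6.

6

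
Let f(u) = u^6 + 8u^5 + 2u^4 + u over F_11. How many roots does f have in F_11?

Evaluate at each of the 11 elements of F_11:
f(0) = 0 → root; f(1) = 1; f(2) = 2; f(3) = 0 → root; f(4) = 0 → root; f(5) = 3; f(6) = 10; f(7) = 9; f(8) = 0 → root; f(9) = 3; f(10) = 5.
Roots: {0, 3, 4, 8}.

4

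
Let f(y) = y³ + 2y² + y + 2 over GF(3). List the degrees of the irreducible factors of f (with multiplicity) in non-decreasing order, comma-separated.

1, 2

Roots in GF(3): f(0) = 2; f(1) = 0 → root; f(2) = 2.
Linear factors from roots: (y + 2).
Complete factorization: f(y) = (y + 2)·(y² + 1).
Factor degrees with multiplicity: 1 + 2 = 3.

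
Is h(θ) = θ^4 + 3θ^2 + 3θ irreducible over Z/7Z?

No

Check for roots in Z/7Z: h(0) = 0 → root; h(1) = 0 → root; h(2) = 6; h(3) = 5; h(4) = 1; h(5) = 1; h(6) = 1.
h(0) = 0, so (θ) divides h(θ); h is reducible.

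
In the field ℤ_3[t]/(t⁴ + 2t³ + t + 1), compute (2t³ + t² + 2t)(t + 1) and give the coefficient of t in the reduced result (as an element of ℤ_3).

0

Multiply in ℤ_3[t]: (2t³ + t² + 2t)·(t + 1) = 2t⁴ + 2t.
Reduce using t⁴ ≡ t³ + 2t + 2 (mod t⁴ + 2t³ + t + 1).
Reduced: 2t³ + 1.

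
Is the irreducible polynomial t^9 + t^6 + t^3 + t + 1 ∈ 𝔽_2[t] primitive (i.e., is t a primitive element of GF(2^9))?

No

Write f(t) = t^9 + t^6 + t^3 + t + 1.
|GF(2^9)^×| = 2^9 − 1 = 511. Prime factorization: 511 = 7·73.
f is primitive ⇔ t has order 511 in GF(2)[t]/(f), i.e. t^(511/q) ≠ 1 for each prime q | 511.
t^(73) mod f = 1
t^(7) mod f = t^7.
Since t^(73) = 1, the order of t divides 73 < 511; not primitive.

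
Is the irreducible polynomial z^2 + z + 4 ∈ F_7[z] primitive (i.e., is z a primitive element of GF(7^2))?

No

Write f(z) = z^2 + z + 4.
|GF(7^2)^×| = 7^2 − 1 = 48. Prime factorization: 48 = 2^4·3.
f is primitive ⇔ z has order 48 in GF(7)[z]/(f), i.e. z^(48/q) ≠ 1 for each prime q | 48.
z^(24) mod f = 1
z^(16) mod f = 2.
Since z^(24) = 1, the order of z divides 24 < 48; not primitive.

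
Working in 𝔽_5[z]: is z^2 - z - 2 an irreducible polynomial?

Write f(z) = z^2 - z - 2.
Check for roots in 𝔽_5: f(0) = 3; f(1) = 3; f(2) = 0 → root; f(3) = 4; f(4) = 0 → root.
f(2) = 0, so (z − 2) divides f(z); f is reducible.

No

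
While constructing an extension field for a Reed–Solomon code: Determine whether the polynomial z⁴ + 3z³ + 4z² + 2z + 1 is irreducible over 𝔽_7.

Yes

Write h(z) = z⁴ + 3z³ + 4z² + 2z + 1.
Check for roots in 𝔽_7: h(0) = 1; h(1) = 4; h(2) = 5; h(3) = 2; h(4) = 3; h(5) = 5; h(6) = 1.
No roots, so no linear factors.
Degree-2 irreducible divisors: test the 21 monic irreducibles of degree 2 over GF(7).
None of them divide h (all give nonzero remainder).
No irreducible factor of degree ≤ 2 exists, so h is irreducible over GF(7).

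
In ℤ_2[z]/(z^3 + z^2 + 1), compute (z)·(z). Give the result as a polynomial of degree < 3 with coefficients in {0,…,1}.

z^2

Multiply in ℤ_2[z]: (z)·(z) = z^2.
Reduced: z^2.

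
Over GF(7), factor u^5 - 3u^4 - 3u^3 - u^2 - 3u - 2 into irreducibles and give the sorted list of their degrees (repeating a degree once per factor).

1, 4

Write g(u) = u^5 - 3u^4 - 3u^3 - u^2 - 3u - 2.
Linear factors from roots: (u + 2).
Complete factorization: g(u) = (u + 2)·(u^4 + 2u^3 - u - 1).
Factor degrees with multiplicity: 1 + 4 = 5.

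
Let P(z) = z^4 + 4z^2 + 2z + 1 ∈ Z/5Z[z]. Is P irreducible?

Yes

Check for roots in Z/5Z: P(0) = 1; P(1) = 3; P(2) = 2; P(3) = 4; P(4) = 4.
No roots, so no linear factors.
Degree-2 irreducible divisors: test the 10 monic irreducibles of degree 2 over GF(5).
None of them divide P (all give nonzero remainder).
No irreducible factor of degree ≤ 2 exists, so P is irreducible over GF(5).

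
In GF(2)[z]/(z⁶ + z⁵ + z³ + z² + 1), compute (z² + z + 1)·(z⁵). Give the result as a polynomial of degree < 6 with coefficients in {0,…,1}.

z^5 + z^4 + z^3 + z

Multiply in GF(2)[z]: (z² + z + 1)·(z⁵) = z⁷ + z⁶ + z⁵.
Reduce using z⁶ ≡ z⁵ + z³ + z² + 1 (mod z⁶ + z⁵ + z³ + z² + 1).
Reduced: z⁵ + z⁴ + z³ + z.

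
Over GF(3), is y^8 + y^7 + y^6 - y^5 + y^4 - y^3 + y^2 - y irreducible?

No

Write P(y) = y^8 + y^7 + y^6 - y^5 + y^4 - y^3 + y^2 - y.
Check for roots in GF(3): P(0) = 0 → root; P(1) = 2; P(2) = 0 → root.
P(0) = 0, so (y) divides P(y); P is reducible.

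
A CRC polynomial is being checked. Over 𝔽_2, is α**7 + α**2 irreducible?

No

Write m(α) = α**7 + α**2.
Check for roots in 𝔽_2: m(0) = 0 → root; m(1) = 0 → root.
m(0) = 0, so (α) divides m(α); m is reducible.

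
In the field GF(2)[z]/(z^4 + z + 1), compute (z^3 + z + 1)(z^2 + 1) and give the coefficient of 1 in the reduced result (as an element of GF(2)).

1

Multiply in GF(2)[z]: (z^3 + z + 1)·(z^2 + 1) = z^5 + z^2 + z + 1.
Reduce using z^4 ≡ z + 1 (mod z^4 + z + 1).
Reduced: 1.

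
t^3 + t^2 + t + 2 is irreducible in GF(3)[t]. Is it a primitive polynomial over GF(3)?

No

Write f(t) = t^3 + t^2 + t + 2.
|GF(3^3)^×| = 3^3 − 1 = 26. Prime factorization: 26 = 2·13.
f is primitive ⇔ t has order 26 in GF(3)[t]/(f), i.e. t^(26/q) ≠ 1 for each prime q | 26.
t^(13) mod f = 1
t^(2) mod f = t^2.
Since t^(13) = 1, the order of t divides 13 < 26; not primitive.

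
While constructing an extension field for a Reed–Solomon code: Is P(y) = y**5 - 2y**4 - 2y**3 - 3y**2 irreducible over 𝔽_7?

No

Check for roots in 𝔽_7: P(0) = 0 → root; P(1) = 1; P(2) = 0 → root; P(3) = 0 → root; P(4) = 0 → root; P(5) = 3; P(6) = 3.
P(0) = 0, so (y) divides P(y); P is reducible.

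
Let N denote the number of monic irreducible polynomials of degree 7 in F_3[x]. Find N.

By the necklace-counting formula, N_3(7) = (1/7) Σ_{d|7} μ(7/d)·3^d.
Divisors of 7: 1, 7; μ(7/d) for each: -1, 1.
Σ = − 3^1 + 3^7 = 2184.
N = 2184/7 = 312.

312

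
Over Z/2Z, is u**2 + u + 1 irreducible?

Yes

Write h(u) = u**2 + u + 1.
Check for roots in Z/2Z: h(0) = 1; h(1) = 1.
No roots. A degree-2 polynomial over a field with no linear factor is irreducible.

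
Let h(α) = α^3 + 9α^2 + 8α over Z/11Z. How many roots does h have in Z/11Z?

Evaluate at each of the 11 elements of Z/11Z:
h(0) = 0 → root; h(1) = 7; h(2) = 5; h(3) = 0 → root; h(4) = 9; h(5) = 5; h(6) = 5; h(7) = 4; h(8) = 8; h(9) = 1; h(10) = 0 → root.
Roots: {0, 3, 10}.

3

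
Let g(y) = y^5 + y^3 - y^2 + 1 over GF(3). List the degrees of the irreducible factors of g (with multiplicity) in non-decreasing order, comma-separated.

5

Roots in GF(3): g(0) = 1; g(1) = 2; g(2) = 1.
Complete factorization: g(y) = (y^5 + y^3 - y^2 + 1).
Factor degrees with multiplicity: 5 = 5.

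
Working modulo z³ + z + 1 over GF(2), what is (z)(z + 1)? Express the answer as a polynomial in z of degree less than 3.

Multiply in GF(2)[z]: (z)·(z + 1) = z² + z.
Reduced: z² + z.

z^2 + z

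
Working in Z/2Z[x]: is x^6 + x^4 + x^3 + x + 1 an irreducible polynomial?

Write m(x) = x^6 + x^4 + x^3 + x + 1.
Check for roots in Z/2Z: m(0) = 1; m(1) = 1.
No roots, so no linear factors.
Monic irreducibles of degree 2 over GF(2): x^2 + x + 1.
None of them divide m (all give nonzero remainder).
Monic irreducibles of degree 3 over GF(2): x^3 + x + 1, x^3 + x^2 + 1.
None of them divide m (all give nonzero remainder).
No irreducible factor of degree ≤ 3 exists, so m is irreducible over GF(2).

Yes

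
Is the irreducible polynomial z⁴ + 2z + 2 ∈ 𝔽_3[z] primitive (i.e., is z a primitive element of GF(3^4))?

Yes

Write f(z) = z⁴ + 2z + 2.
|GF(3^4)^×| = 3^4 − 1 = 80. Prime factorization: 80 = 2^4·5.
f is primitive ⇔ z has order 80 in GF(3)[z]/(f), i.e. z^(80/q) ≠ 1 for each prime q | 80.
z^(40) mod f = 2.
z^(16) mod f = z³ + 2z + 2.
None equal 1, so z has full order 80; f is primitive.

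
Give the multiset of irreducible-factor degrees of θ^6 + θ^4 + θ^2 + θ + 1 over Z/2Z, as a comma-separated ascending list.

6

Write g(θ) = θ^6 + θ^4 + θ^2 + θ + 1.
Roots in Z/2Z: g(0) = 1; g(1) = 1.
Complete factorization: g(θ) = (θ^6 + θ^4 + θ^2 + θ + 1).
Factor degrees with multiplicity: 6 = 6.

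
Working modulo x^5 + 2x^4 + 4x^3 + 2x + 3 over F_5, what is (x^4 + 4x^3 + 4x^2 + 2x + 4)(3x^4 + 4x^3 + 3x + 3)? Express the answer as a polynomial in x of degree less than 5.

4x^4 + 4x^3 + x^2 + 4x + 3

Multiply in F_5[x]: (x^4 + 4x^3 + 4x^2 + 2x + 4)·(3x^4 + 4x^3 + 3x + 3) = 3x^8 + x^7 + 3x^6 + 3x^2 + 3x + 2.
Reduce using x^5 ≡ 3x^4 + x^3 + 3x + 2 (mod x^5 + 2x^4 + 4x^3 + 2x + 3).
Reduced: 4x^4 + 4x^3 + x^2 + 4x + 3.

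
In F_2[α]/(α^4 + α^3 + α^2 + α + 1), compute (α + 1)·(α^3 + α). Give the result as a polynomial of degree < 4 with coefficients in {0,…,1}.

1

Multiply in F_2[α]: (α + 1)·(α^3 + α) = α^4 + α^3 + α^2 + α.
Reduce using α^4 ≡ α^3 + α^2 + α + 1 (mod α^4 + α^3 + α^2 + α + 1).
Reduced: 1.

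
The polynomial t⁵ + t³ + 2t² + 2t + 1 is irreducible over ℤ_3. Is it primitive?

Yes

Write f(t) = t⁵ + t³ + 2t² + 2t + 1.
|GF(3^5)^×| = 3^5 − 1 = 242. Prime factorization: 242 = 2·11^2.
f is primitive ⇔ t has order 242 in GF(3)[t]/(f), i.e. t^(242/q) ≠ 1 for each prime q | 242.
t^(121) mod f = 2.
t^(22) mod f = t + 1.
None equal 1, so t has full order 242; f is primitive.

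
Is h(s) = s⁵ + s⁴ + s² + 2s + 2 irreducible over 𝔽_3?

Yes

Check for roots in 𝔽_3: h(0) = 2; h(1) = 1; h(2) = 1.
No roots, so no linear factors.
Monic irreducibles of degree 2 over GF(3): s² + 1, s² + s + 2, s² + 2s + 2.
None of them divide h (all give nonzero remainder).
No irreducible factor of degree ≤ 2 exists, so h is irreducible over GF(3).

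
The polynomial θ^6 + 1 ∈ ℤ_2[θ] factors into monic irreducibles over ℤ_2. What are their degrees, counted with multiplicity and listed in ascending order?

1, 1, 2, 2

Write g(θ) = θ^6 + 1.
Roots in ℤ_2: g(0) = 1; g(1) = 0 → root.
Linear factors from roots: (θ + 1).
Complete factorization: g(θ) = (θ + 1)^2·(θ^2 + θ + 1)^2.
Factor degrees with multiplicity: 1 + 1 + 2 + 2 = 6.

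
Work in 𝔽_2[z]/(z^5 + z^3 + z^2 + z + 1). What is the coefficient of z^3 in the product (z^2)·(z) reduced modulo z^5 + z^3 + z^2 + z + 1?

1

Multiply in 𝔽_2[z]: (z^2)·(z) = z^3.
Reduced: z^3.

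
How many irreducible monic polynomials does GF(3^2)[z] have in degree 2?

36

Gauss's count: N_{9}(2) = (1/2) Σ_{d|2} μ(2/d)·9^d.
Divisors of 2: 1, 2; μ(2/d) for each: -1, 1.
Σ = − 9^1 + 9^2 = 72.
N = 72/2 = 36.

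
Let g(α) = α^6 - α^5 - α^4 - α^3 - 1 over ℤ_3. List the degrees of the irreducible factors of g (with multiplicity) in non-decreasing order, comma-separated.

1, 1, 2, 2

Roots in ℤ_3: g(0) = 2; g(1) = 0 → root; g(2) = 1.
Linear factors from roots: (α - 1).
Complete factorization: g(α) = (α - 1)^2·(α^2 + 1)·(α^2 + α - 1).
Factor degrees with multiplicity: 1 + 1 + 2 + 2 = 6.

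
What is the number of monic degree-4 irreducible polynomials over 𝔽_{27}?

132678

Gauss's count: N_{27}(4) = (1/4) Σ_{d|4} μ(4/d)·27^d.
Divisors of 4: 1, 2, 4; μ(4/d) for each: 0, -1, 1.
Σ = − 27^2 + 27^4 = 530712.
N = 530712/4 = 132678.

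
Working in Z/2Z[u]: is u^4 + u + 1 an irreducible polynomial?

Yes

Write m(u) = u^4 + u + 1.
Check for roots in Z/2Z: m(0) = 1; m(1) = 1.
No roots, so no linear factors.
Monic irreducibles of degree 2 over GF(2): u^2 + u + 1.
None of them divide m (all give nonzero remainder).
No irreducible factor of degree ≤ 2 exists, so m is irreducible over GF(2).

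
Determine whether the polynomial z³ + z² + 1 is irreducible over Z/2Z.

Write m(z) = z³ + z² + 1.
Check for roots in Z/2Z: m(0) = 1; m(1) = 1.
No roots. A degree-3 polynomial over a field with no linear factor is irreducible.

Yes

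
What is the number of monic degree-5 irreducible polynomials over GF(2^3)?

6552

x^(8^5) − x is the product of all monic irreducibles of degree dividing 5; Möbius inversion gives N = (1/5) Σ μ(5/d)·8^d.
Divisors of 5: 1, 5; μ(5/d) for each: -1, 1.
Σ = − 8^1 + 8^5 = 32760.
N = 32760/5 = 6552.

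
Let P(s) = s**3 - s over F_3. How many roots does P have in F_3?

3

Evaluate at each of the 3 elements of F_3:
P(0) = 0 → root; P(1) = 0 → root; P(2) = 0 → root.
Roots: {0, 1, 2}.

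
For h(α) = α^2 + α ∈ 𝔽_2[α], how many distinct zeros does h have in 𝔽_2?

Evaluate at each of the 2 elements of 𝔽_2:
h(0) = 0 → root; h(1) = 0 → root.
Roots: {0, 1}.

2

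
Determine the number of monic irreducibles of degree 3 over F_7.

The number of monic irreducibles of degree 3 over GF(7) is (1/3)·Σ_{d∣3} μ(3/d) 7^d.
Divisors of 3: 1, 3; μ(3/d) for each: -1, 1.
Σ = − 7^1 + 7^3 = 336.
N = 336/3 = 112.

112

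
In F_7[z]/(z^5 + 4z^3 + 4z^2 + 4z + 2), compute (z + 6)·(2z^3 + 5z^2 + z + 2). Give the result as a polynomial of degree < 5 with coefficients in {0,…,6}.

2z^4 + 3z^3 + 3z^2 + z + 5

Multiply in F_7[z]: (z + 6)·(2z^3 + 5z^2 + z + 2) = 2z^4 + 3z^3 + 3z^2 + z + 5.
Reduced: 2z^4 + 3z^3 + 3z^2 + z + 5.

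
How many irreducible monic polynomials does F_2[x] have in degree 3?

Gauss's count: N_{2}(3) = (1/3) Σ_{d|3} μ(3/d)·2^d.
Divisors of 3: 1, 3; μ(3/d) for each: -1, 1.
Σ = − 2^1 + 2^3 = 6.
N = 6/3 = 2.

2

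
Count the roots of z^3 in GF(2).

Write P(z) = z^3.
Evaluate at each of the 2 elements of GF(2):
P(0) = 0 → root; P(1) = 1.
Roots: {0}.

1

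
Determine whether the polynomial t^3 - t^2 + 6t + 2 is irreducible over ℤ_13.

No

Write h(t) = t^3 - t^2 + 6t + 2.
Check each element of ℤ_13 for a root: h(0)=2, h(1)=8, h(2)=5, h(3)=12, h(4)=9, h(5)=2, h(6)=10, h(7)=0, h(8)=4, h(9)=2, h(10)=0, h(11)=4, h(12)=7.
h(7) = 0, so (t − 7) divides h(t); h is reducible.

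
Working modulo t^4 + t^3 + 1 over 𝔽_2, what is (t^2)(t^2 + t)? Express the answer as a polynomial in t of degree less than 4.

Multiply in 𝔽_2[t]: (t^2)·(t^2 + t) = t^4 + t^3.
Reduce using t^4 ≡ t^3 + 1 (mod t^4 + t^3 + 1).
Reduced: 1.

1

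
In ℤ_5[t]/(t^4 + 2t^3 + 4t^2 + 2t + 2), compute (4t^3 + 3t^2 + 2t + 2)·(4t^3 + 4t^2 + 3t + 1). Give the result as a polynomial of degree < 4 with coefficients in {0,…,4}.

Multiply in ℤ_5[t]: (4t^3 + 3t^2 + 2t + 2)·(4t^3 + 4t^2 + 3t + 1) = t^6 + 3t^5 + 2t^4 + 4t^3 + 2t^2 + 3t + 2.
Reduce using t^4 ≡ 3t^3 + t^2 + 3t + 3 (mod t^4 + 2t^3 + 4t^2 + 2t + 2).
Reduced: t^3 + 4t^2 + 4t.

t^3 + 4t^2 + 4t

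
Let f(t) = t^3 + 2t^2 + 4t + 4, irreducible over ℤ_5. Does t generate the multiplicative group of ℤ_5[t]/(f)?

No

|GF(5^3)^×| = 5^3 − 1 = 124. Prime factorization: 124 = 2^2·31.
f is primitive ⇔ t has order 124 in GF(5)[t]/(f), i.e. t^(124/q) ≠ 1 for each prime q | 124.
t^(62) mod f = 1
t^(4) mod f = 4t + 3.
Since t^(62) = 1, the order of t divides 62 < 124; not primitive.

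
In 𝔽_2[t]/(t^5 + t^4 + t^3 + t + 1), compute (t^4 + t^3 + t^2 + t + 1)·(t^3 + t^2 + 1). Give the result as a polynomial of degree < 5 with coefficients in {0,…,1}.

1

Multiply in 𝔽_2[t]: (t^4 + t^3 + t^2 + t + 1)·(t^3 + t^2 + 1) = t^7 + t^4 + t^3 + t + 1.
Reduce using t^5 ≡ t^4 + t^3 + t + 1 (mod t^5 + t^4 + t^3 + t + 1).
Reduced: 1.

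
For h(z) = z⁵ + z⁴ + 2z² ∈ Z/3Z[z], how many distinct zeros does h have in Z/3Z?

Evaluate at each of the 3 elements of Z/3Z:
h(0) = 0 → root; h(1) = 1; h(2) = 2.
Roots: {0}.

1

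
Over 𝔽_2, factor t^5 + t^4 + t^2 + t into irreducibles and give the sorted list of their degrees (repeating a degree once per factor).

1, 1, 1, 2

Write g(t) = t^5 + t^4 + t^2 + t.
Roots in 𝔽_2: g(0) = 0 → root; g(1) = 0 → root.
Linear factors from roots: (t), (t + 1).
Complete factorization: g(t) = (t)·(t + 1)^2·(t^2 + t + 1).
Factor degrees with multiplicity: 1 + 1 + 1 + 2 = 5.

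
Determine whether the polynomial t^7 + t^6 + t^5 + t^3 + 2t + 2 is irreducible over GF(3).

Write P(t) = t^7 + t^6 + t^5 + t^3 + 2t + 2.
Check for roots in GF(3): P(0) = 2; P(1) = 2; P(2) = 1.
No roots, so no linear factors.
Monic irreducibles of degree 2 over GF(3): t^2 + 1, t^2 + t + 2, t^2 + 2t + 2.
None of them divide P (all give nonzero remainder).
Degree-3 irreducible divisors: test the 8 monic irreducibles of degree 3 over GF(3).
None of them divide P (all give nonzero remainder).
No irreducible factor of degree ≤ 3 exists, so P is irreducible over GF(3).

Yes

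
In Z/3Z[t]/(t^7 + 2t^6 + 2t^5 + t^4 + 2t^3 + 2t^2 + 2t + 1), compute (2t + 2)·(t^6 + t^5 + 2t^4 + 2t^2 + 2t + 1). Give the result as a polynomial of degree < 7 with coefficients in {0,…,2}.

Multiply in Z/3Z[t]: (2t + 2)·(t^6 + t^5 + 2t^4 + 2t^2 + 2t + 1) = 2t^7 + t^6 + t^4 + t^3 + 2t^2 + 2.
Reduce using t^7 ≡ t^6 + t^5 + 2t^4 + t^3 + t^2 + t + 2 (mod t^7 + 2t^6 + 2t^5 + t^4 + 2t^3 + 2t^2 + 2t + 1).
Reduced: 2t^5 + 2t^4 + t^2 + 2t.

2t^5 + 2t^4 + t^2 + 2t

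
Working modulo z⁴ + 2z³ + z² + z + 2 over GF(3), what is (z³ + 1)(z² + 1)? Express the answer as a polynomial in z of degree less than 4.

Multiply in GF(3)[z]: (z³ + 1)·(z² + 1) = z⁵ + z³ + z² + 1.
Reduce using z⁴ ≡ z³ + 2z² + 2z + 1 (mod z⁴ + 2z³ + z² + z + 2).
Reduced: z³ + 2z² + 2.

z^3 + 2z^2 + 2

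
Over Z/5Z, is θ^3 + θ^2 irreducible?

Write m(θ) = θ^3 + θ^2.
Check for roots in Z/5Z: m(0) = 0 → root; m(1) = 2; m(2) = 2; m(3) = 1; m(4) = 0 → root.
m(0) = 0, so (θ) divides m(θ); m is reducible.

No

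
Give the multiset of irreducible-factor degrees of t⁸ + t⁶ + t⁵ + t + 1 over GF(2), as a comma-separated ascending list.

Write h(t) = t⁸ + t⁶ + t⁵ + t + 1.
Roots in GF(2): h(0) = 1; h(1) = 1.
Complete factorization: h(t) = (t⁸ + t⁶ + t⁵ + t + 1).
Factor degrees with multiplicity: 8 = 8.

8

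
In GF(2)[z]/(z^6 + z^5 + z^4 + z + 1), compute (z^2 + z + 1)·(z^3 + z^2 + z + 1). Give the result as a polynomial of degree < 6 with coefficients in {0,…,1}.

Multiply in GF(2)[z]: (z^2 + z + 1)·(z^3 + z^2 + z + 1) = z^5 + z^3 + z^2 + 1.
Reduced: z^5 + z^3 + z^2 + 1.

z^5 + z^3 + z^2 + 1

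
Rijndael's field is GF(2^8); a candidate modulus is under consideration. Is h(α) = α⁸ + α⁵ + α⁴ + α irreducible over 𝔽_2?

No

Check for roots in 𝔽_2: h(0) = 0 → root; h(1) = 0 → root.
h(0) = 0, so (α) divides h(α); h is reducible.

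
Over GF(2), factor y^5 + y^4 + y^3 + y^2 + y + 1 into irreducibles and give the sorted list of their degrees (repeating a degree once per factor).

Write f(y) = y^5 + y^4 + y^3 + y^2 + y + 1.
Roots in GF(2): f(0) = 1; f(1) = 0 → root.
Linear factors from roots: (y + 1).
Complete factorization: f(y) = (y + 1)·(y^2 + y + 1)^2.
Factor degrees with multiplicity: 1 + 2 + 2 = 5.

1, 2, 2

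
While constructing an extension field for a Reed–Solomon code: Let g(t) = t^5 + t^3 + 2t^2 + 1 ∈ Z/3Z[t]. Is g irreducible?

Check for roots in Z/3Z: g(0) = 1; g(1) = 2; g(2) = 1.
No roots, so no linear factors.
Monic irreducibles of degree 2 over GF(3): t^2 + 1, t^2 + t + 2, t^2 + 2t + 2.
None of them divide g (all give nonzero remainder).
No irreducible factor of degree ≤ 2 exists, so g is irreducible over GF(3).

Yes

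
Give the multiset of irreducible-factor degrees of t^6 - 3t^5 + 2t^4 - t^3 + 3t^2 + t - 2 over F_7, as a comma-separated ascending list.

Write f(t) = t^6 - 3t^5 + 2t^4 - t^3 + 3t^2 + t - 2.
Linear factors from roots: (t + 1).
Complete factorization: f(t) = (t + 1)·(t^2 - 2t + 3)·(t^3 - 2t^2 - t - 3).
Factor degrees with multiplicity: 1 + 2 + 3 = 6.

1, 2, 3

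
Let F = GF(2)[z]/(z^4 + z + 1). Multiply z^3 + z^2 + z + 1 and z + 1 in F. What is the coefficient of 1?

0

Multiply in GF(2)[z]: (z^3 + z^2 + z + 1)·(z + 1) = z^4 + 1.
Reduce using z^4 ≡ z + 1 (mod z^4 + z + 1).
Reduced: z.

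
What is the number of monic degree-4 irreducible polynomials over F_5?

150

Gauss's count: N_{5}(4) = (1/4) Σ_{d|4} μ(4/d)·5^d.
Divisors of 4: 1, 2, 4; μ(4/d) for each: 0, -1, 1.
Σ = − 5^2 + 5^4 = 600.
N = 600/4 = 150.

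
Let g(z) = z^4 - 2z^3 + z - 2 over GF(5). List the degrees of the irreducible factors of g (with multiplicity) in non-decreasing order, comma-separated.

1, 1, 2

Roots in GF(5): g(0) = 3; g(1) = 3; g(2) = 0 → root; g(3) = 3; g(4) = 0 → root.
Linear factors from roots: (z - 2), (z + 1).
Complete factorization: g(z) = (z + 1)·(z - 2)·(z^2 - z + 1).
Factor degrees with multiplicity: 1 + 1 + 2 = 4.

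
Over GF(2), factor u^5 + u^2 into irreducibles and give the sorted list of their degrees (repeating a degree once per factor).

Write h(u) = u^5 + u^2.
Roots in GF(2): h(0) = 0 → root; h(1) = 0 → root.
Linear factors from roots: (u), (u + 1).
Complete factorization: h(u) = (u + 1)·(u)^2·(u^2 + u + 1).
Factor degrees with multiplicity: 1 + 1 + 1 + 2 = 5.

1, 1, 1, 2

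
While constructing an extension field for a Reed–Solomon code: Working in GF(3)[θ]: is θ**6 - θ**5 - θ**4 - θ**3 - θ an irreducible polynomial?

No

Write f(θ) = θ**6 - θ**5 - θ**4 - θ**3 - θ.
Check for roots in GF(3): f(0) = 0 → root; f(1) = 0 → root; f(2) = 0 → root.
f(0) = 0, so (θ) divides f(θ); f is reducible.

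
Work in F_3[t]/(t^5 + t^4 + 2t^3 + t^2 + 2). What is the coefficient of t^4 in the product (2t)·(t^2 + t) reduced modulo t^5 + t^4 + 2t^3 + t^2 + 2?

0

Multiply in F_3[t]: (2t)·(t^2 + t) = 2t^3 + 2t^2.
Reduced: 2t^3 + 2t^2.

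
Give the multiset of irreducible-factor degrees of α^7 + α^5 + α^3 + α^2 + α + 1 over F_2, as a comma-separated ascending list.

1, 1, 2, 3

Write f(α) = α^7 + α^5 + α^3 + α^2 + α + 1.
Roots in F_2: f(0) = 1; f(1) = 0 → root.
Linear factors from roots: (α + 1).
Complete factorization: f(α) = (α + 1)^2·(α^2 + α + 1)·(α^3 + α^2 + 1).
Factor degrees with multiplicity: 1 + 1 + 2 + 3 = 7.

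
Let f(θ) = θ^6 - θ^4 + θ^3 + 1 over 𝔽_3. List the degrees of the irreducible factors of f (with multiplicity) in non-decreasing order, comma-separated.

1, 2, 3

Roots in 𝔽_3: f(0) = 1; f(1) = 2; f(2) = 0 → root.
Linear factors from roots: (θ + 1).
Complete factorization: f(θ) = (θ + 1)·(θ^2 + θ - 1)·(θ^3 + θ^2 - 1).
Factor degrees with multiplicity: 1 + 2 + 3 = 6.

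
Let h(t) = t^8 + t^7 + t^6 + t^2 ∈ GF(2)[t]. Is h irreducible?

Check for roots in GF(2): h(0) = 0 → root; h(1) = 0 → root.
h(0) = 0, so (t) divides h(t); h is reducible.

No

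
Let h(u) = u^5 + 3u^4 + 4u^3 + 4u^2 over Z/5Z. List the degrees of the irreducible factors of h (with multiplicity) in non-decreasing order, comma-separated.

1, 1, 1, 2

Roots in Z/5Z: h(0) = 0 → root; h(1) = 2; h(2) = 3; h(3) = 0 → root; h(4) = 2.
Linear factors from roots: (u), (u + 2).
Complete factorization: h(u) = (u + 2)·(u)^2·(u^2 + u + 2).
Factor degrees with multiplicity: 1 + 1 + 1 + 2 = 5.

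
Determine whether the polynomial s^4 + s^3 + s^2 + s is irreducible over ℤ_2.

No

Write h(s) = s^4 + s^3 + s^2 + s.
Check for roots in ℤ_2: h(0) = 0 → root; h(1) = 0 → root.
h(0) = 0, so (s) divides h(s); h is reducible.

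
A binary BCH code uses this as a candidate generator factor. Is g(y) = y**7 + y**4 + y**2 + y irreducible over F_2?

No

Check for roots in F_2: g(0) = 0 → root; g(1) = 0 → root.
g(0) = 0, so (y) divides g(y); g is reducible.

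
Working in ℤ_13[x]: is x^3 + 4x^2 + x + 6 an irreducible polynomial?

Write m(x) = x^3 + 4x^2 + x + 6.
Check each element of ℤ_13 for a root: m(0)=6, m(1)=12, m(2)=6, m(3)=7, m(4)=8, m(5)=2, m(6)=8, m(7)=6, m(8)=2, m(9)=2, m(10)=12, m(11)=12, m(12)=8.
No roots. A degree-3 polynomial over a field with no linear factor is irreducible.

Yes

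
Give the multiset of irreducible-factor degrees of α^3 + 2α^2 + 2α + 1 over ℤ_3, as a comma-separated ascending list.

Write g(α) = α^3 + 2α^2 + 2α + 1.
Roots in ℤ_3: g(0) = 1; g(1) = 0 → root; g(2) = 0 → root.
Linear factors from roots: (α + 2), (α + 1).
Complete factorization: g(α) = (α + 1)·(α + 2)^2.
Factor degrees with multiplicity: 1 + 1 + 1 = 3.

1, 1, 1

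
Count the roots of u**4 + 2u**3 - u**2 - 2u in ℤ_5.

Write P(u) = u**4 + 2u**3 - u**2 - 2u.
Evaluate at each of the 5 elements of ℤ_5:
P(0) = 0 → root; P(1) = 0 → root; P(2) = 4; P(3) = 0 → root; P(4) = 0 → root.
Roots: {0, 1, 3, 4}.

4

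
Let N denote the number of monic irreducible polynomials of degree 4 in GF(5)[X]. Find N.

Gauss's count: N_{5}(4) = (1/4) Σ_{d|4} μ(4/d)·5^d.
Divisors of 4: 1, 2, 4; μ(4/d) for each: 0, -1, 1.
Σ = − 5^2 + 5^4 = 600.
N = 600/4 = 150.

150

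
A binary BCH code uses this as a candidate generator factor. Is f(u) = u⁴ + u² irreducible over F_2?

Check for roots in F_2: f(0) = 0 → root; f(1) = 0 → root.
f(0) = 0, so (u) divides f(u); f is reducible.

No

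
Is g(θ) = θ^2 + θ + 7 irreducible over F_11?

Yes

Check each element of F_11 for a root: g(0)=7, g(1)=9, g(2)=2, g(3)=8, g(4)=5, g(5)=4, g(6)=5, g(7)=8, g(8)=2, g(9)=9, g(10)=7.
No roots. A degree-2 polynomial over a field with no linear factor is irreducible.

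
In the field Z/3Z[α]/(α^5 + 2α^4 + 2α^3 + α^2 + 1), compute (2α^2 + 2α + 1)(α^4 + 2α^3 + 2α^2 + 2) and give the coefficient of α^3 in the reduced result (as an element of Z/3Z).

0

Multiply in Z/3Z[α]: (2α^2 + 2α + 1)·(α^4 + 2α^3 + 2α^2 + 2) = 2α^6 + α + 2.
Reduce using α^5 ≡ α^4 + α^3 + 2α^2 + 2 (mod α^5 + 2α^4 + 2α^3 + α^2 + 1).
Reduced: α^4 + α^2 + 2α.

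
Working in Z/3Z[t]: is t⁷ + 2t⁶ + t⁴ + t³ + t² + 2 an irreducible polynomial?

Write P(t) = t⁷ + 2t⁶ + t⁴ + t³ + t² + 2.
Check for roots in Z/3Z: P(0) = 2; P(1) = 2; P(2) = 1.
No roots, so no linear factors.
Monic irreducibles of degree 2 over GF(3): t² + 1, t² + t + 2, t² + 2t + 2.
None of them divide P (all give nonzero remainder).
Degree-3 irreducible divisors: test the 8 monic irreducibles of degree 3 over GF(3).
None of them divide P (all give nonzero remainder).
No irreducible factor of degree ≤ 3 exists, so P is irreducible over GF(3).

Yes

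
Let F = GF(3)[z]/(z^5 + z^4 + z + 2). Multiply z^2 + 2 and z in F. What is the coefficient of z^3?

1

Multiply in GF(3)[z]: (z^2 + 2)·(z) = z^3 + 2z.
Reduced: z^3 + 2z.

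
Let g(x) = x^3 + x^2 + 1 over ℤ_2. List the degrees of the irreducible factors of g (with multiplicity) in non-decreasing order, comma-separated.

3

Roots in ℤ_2: g(0) = 1; g(1) = 1.
Complete factorization: g(x) = (x^3 + x^2 + 1).
Factor degrees with multiplicity: 3 = 3.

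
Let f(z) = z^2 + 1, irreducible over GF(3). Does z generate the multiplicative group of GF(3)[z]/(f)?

|GF(3^2)^×| = 3^2 − 1 = 8. Prime factorization: 8 = 2^3.
f is primitive ⇔ z has order 8 in GF(3)[z]/(f), i.e. z^(8/q) ≠ 1 for each prime q | 8.
z^(4) mod f = 1
Since z^(4) = 1, the order of z divides 4 < 8; not primitive.

No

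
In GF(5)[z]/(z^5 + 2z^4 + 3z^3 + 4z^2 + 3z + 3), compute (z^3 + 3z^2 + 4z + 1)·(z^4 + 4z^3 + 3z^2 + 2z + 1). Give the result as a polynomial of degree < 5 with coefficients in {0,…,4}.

Multiply in GF(5)[z]: (z^3 + 3z^2 + 4z + 1)·(z^4 + 4z^3 + 3z^2 + 2z + 1) = z^7 + 2z^6 + 4z^5 + 3z^4 + 3z^3 + 4z^2 + z + 1.
Reduce using z^5 ≡ 3z^4 + 2z^3 + z^2 + 2z + 2 (mod z^5 + 2z^4 + 3z^3 + 4z^2 + 3z + 3).
Reduced: 2z^4 + 2z^3 + 2z^2 + 3z + 3.

2z^4 + 2z^3 + 2z^2 + 3z + 3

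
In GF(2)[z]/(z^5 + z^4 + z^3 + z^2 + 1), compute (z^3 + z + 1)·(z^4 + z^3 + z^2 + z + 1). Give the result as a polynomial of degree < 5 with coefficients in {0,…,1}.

z^4

Multiply in GF(2)[z]: (z^3 + z + 1)·(z^4 + z^3 + z^2 + z + 1) = z^7 + z^6 + z^4 + z^3 + 1.
Reduce using z^5 ≡ z^4 + z^3 + z^2 + 1 (mod z^5 + z^4 + z^3 + z^2 + 1).
Reduced: z^4.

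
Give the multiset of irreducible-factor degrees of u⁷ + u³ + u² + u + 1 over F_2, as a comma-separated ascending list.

7

Write g(u) = u⁷ + u³ + u² + u + 1.
Roots in F_2: g(0) = 1; g(1) = 1.
Complete factorization: g(u) = (u⁷ + u³ + u² + u + 1).
Factor degrees with multiplicity: 7 = 7.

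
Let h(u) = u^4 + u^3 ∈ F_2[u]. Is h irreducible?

No

Check for roots in F_2: h(0) = 0 → root; h(1) = 0 → root.
h(0) = 0, so (u) divides h(u); h is reducible.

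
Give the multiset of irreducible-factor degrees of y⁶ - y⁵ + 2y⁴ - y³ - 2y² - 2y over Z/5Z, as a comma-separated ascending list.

Write f(y) = y⁶ - y⁵ + 2y⁴ - y³ - 2y² - 2y.
Roots in Z/5Z: f(0) = 0 → root; f(1) = 2; f(2) = 4; f(3) = 2; f(4) = 0 → root.
Linear factors from roots: (y), (y + 1).
Complete factorization: f(y) = (y)·(y + 1)^2·(y³ + 2y² + 2y - 2).
Factor degrees with multiplicity: 1 + 1 + 1 + 3 = 6.

1, 1, 1, 3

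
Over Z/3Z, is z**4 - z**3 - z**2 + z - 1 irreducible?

Yes

Write g(z) = z**4 - z**3 - z**2 + z - 1.
Check for roots in Z/3Z: g(0) = 2; g(1) = 2; g(2) = 2.
No roots, so no linear factors.
Monic irreducibles of degree 2 over GF(3): z**2 + 1, z**2 + z - 1, z**2 - z - 1.
None of them divide g (all give nonzero remainder).
No irreducible factor of degree ≤ 2 exists, so g is irreducible over GF(3).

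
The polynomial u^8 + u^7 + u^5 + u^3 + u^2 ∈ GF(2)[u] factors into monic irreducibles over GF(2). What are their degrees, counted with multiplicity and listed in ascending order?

Write g(u) = u^8 + u^7 + u^5 + u^3 + u^2.
Roots in GF(2): g(0) = 0 → root; g(1) = 1.
Linear factors from roots: (u).
Complete factorization: g(u) = (u)^2·(u^2 + u + 1)^3.
Factor degrees with multiplicity: 1 + 1 + 2 + 2 + 2 = 8.

1, 1, 2, 2, 2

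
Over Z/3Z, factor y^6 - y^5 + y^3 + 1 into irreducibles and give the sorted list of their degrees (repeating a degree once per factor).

6

Write g(y) = y^6 - y^5 + y^3 + 1.
Roots in Z/3Z: g(0) = 1; g(1) = 2; g(2) = 2.
Complete factorization: g(y) = (y^6 - y^5 + y^3 + 1).
Factor degrees with multiplicity: 6 = 6.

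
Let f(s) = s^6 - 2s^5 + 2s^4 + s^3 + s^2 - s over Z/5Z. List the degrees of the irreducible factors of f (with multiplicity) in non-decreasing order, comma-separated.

Roots in Z/5Z: f(0) = 0 → root; f(1) = 2; f(2) = 2; f(3) = 3; f(4) = 1.
Linear factors from roots: (s).
Complete factorization: f(s) = (s)·(s^2 - s + 2)·(s^3 - s^2 - s + 2).
Factor degrees with multiplicity: 1 + 2 + 3 = 6.

1, 2, 3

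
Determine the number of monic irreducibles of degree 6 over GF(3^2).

88440

x^(9^6) − x is the product of all monic irreducibles of degree dividing 6; Möbius inversion gives N = (1/6) Σ μ(6/d)·9^d.
Divisors of 6: 1, 2, 3, 6; μ(6/d) for each: 1, -1, -1, 1.
Σ = 9^1 − 9^2 − 9^3 + 9^6 = 530640.
N = 530640/6 = 88440.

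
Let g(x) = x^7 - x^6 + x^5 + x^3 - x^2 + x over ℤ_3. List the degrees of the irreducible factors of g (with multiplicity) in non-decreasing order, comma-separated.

1, 1, 1, 2, 2

Roots in ℤ_3: g(0) = 0 → root; g(1) = 2; g(2) = 0 → root.
Linear factors from roots: (x), (x + 1).
Complete factorization: g(x) = (x)·(x + 1)^2·(x^2 + x - 1)·(x^2 - x - 1).
Factor degrees with multiplicity: 1 + 1 + 1 + 2 + 2 = 7.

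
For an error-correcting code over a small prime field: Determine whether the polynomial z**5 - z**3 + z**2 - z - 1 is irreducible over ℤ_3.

Write g(z) = z**5 - z**3 + z**2 - z - 1.
Check for roots in ℤ_3: g(0) = 2; g(1) = 2; g(2) = 1.
No roots, so no linear factors.
Monic irreducibles of degree 2 over GF(3): z**2 + 1, z**2 + z - 1, z**2 - z - 1.
None of them divide g (all give nonzero remainder).
No irreducible factor of degree ≤ 2 exists, so g is irreducible over GF(3).

Yes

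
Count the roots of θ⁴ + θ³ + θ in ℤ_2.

Write f(θ) = θ⁴ + θ³ + θ.
Evaluate at each of the 2 elements of ℤ_2:
f(0) = 0 → root; f(1) = 1.
Roots: {0}.

1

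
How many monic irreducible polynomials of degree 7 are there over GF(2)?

18

Gauss's count: N_{2}(7) = (1/7) Σ_{d|7} μ(7/d)·2^d.
Divisors of 7: 1, 7; μ(7/d) for each: -1, 1.
Σ = − 2^1 + 2^7 = 126.
N = 126/7 = 18.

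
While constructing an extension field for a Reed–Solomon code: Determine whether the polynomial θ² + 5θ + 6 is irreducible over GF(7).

No

Write P(θ) = θ² + 5θ + 6.
Check for roots in GF(7): P(0) = 6; P(1) = 5; P(2) = 6; P(3) = 2; P(4) = 0 → root; P(5) = 0 → root; P(6) = 2.
P(4) = 0, so (θ − 4) divides P(θ); P is reducible.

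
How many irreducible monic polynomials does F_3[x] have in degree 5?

By the necklace-counting formula, N_3(5) = (1/5) Σ_{d|5} μ(5/d)·3^d.
Divisors of 5: 1, 5; μ(5/d) for each: -1, 1.
Σ = − 3^1 + 3^5 = 240.
N = 240/5 = 48.

48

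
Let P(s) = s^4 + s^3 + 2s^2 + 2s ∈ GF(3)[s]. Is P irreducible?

No

Check for roots in GF(3): P(0) = 0 → root; P(1) = 0 → root; P(2) = 0 → root.
P(0) = 0, so (s) divides P(s); P is reducible.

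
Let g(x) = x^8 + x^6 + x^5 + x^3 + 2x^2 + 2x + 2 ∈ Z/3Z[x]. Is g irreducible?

Yes

Check for roots in Z/3Z: g(0) = 2; g(1) = 1; g(2) = 2.
No roots, so no linear factors.
Monic irreducibles of degree 2 over GF(3): x^2 + 1, x^2 + x + 2, x^2 + 2x + 2.
None of them divide g (all give nonzero remainder).
Degree-3 irreducible divisors: test the 8 monic irreducibles of degree 3 over GF(3).
None of them divide g (all give nonzero remainder).
Degree-4 irreducible divisors: test the 18 monic irreducibles of degree 4 over GF(3).
None of them divide g (all give nonzero remainder).
No irreducible factor of degree ≤ 4 exists, so g is irreducible over GF(3).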